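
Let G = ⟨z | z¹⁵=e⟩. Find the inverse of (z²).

The order of (z²) is 15 (smallest k with (z²)ᵏ = e), so (z²)⁻¹ = (z²)¹⁴ = z¹³.
Check: (z²) · (z¹³) → (z²) · z¹³ = e, giving e as required.

Answer: z¹³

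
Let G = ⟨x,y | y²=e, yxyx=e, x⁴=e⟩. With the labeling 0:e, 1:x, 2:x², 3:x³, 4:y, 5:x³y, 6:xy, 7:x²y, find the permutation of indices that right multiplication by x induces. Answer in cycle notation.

(0 1 2 3)(4 5 7 6)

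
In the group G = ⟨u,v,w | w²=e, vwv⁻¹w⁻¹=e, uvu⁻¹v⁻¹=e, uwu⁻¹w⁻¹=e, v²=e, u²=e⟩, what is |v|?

Compute successive powers until reaching e:
  v¹ = v, v² = e.
The smallest positive k with vᵏ = e is 2.

Answer: 2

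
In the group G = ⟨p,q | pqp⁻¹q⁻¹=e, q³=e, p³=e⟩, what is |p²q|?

Compute successive powers until reaching e:
  (p²q)¹ = p²q, (p²q)² = pq², (p²q)³ = e.
The smallest positive k with (p²q)ᵏ = e is 3.

Answer: 3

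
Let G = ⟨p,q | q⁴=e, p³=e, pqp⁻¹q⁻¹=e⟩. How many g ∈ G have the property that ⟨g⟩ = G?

G is cyclic of order 12. An element generates G iff its order is 12, and a cyclic group of order 12 has exactly φ(12) = 4 such elements.

Answer: 4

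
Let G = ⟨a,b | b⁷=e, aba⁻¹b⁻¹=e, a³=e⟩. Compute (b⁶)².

Compute successive powers of (b⁶), reducing at each step:
  (b⁶)²: (b⁶) · b⁶ = b⁵

Answer: b⁵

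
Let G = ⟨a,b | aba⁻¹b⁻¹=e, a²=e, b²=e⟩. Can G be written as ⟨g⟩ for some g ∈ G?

|G| = 4, but the maximum element order in G is 2 < 4. No single element generates all of G, so G is not cyclic.

Answer: No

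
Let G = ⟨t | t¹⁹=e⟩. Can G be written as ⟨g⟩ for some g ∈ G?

|G| = 19. The element t has order 19 (its powers give 19 distinct elements), so ⟨t⟩ = G and G is cyclic.

Answer: Yes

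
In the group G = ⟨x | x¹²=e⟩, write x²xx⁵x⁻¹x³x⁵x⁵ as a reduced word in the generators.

Multiply left to right, reducing at each step:
  (x²) · x = x³
  (x³) · x⁵ = x⁸
  (x⁸) · x⁻¹ = x⁷
  (x⁷) · x³ = x¹⁰
  (x¹⁰) · x⁵ = x³
  (x³) · x⁵ = x⁸

Answer: x⁸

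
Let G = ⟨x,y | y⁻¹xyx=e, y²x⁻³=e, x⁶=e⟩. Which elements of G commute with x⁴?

⟨x⁴⟩ ⊆ C_G(x⁴) since powers of x⁴ commute with x⁴; so |C_G(x⁴)| ≥ |⟨x⁴⟩| = 3.
By orbit–stabilizer, |C_G(x⁴)| = |G| / |conj. class of x⁴| = 12 / 2 = 6.
The 6 elements commuting with x⁴ are {e, x, x², x³, x⁴, x⁵}.

Answer: {e, x, x², x³, x⁴, x⁵}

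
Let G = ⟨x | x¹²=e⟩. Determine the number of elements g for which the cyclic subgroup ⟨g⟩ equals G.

G is cyclic of order 12. An element generates G iff its order is 12, and a cyclic group of order 12 has exactly φ(12) = 4 such elements.

Answer: 4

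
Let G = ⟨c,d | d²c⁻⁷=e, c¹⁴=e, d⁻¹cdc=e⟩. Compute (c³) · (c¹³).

Compute (c³) · (c¹³) by multiplying left to right and reducing via the relations at each step:
  (c³) · c¹³ = c²

Answer: c²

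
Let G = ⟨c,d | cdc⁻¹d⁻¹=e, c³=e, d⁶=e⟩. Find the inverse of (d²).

The order of (d²) is 3 (smallest k with (d²)ᵏ = e), so (d²)⁻¹ = (d²)² = d⁴.
Check: (d²) · (d⁴) → (d²) · d⁴ = e, giving e as required.

Answer: d⁴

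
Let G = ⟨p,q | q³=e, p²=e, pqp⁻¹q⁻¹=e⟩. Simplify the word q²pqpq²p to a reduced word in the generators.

Multiply left to right, reducing at each step:
  (q²) · p = pq²
  (pq²) · q = p
  p · p = e
  e · q² = q²
  (q²) · p = pq²

Answer: pq²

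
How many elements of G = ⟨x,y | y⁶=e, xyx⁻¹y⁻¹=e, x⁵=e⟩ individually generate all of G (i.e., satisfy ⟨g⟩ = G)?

G is cyclic of order 30. An element generates G iff its order is 30, and a cyclic group of order 30 has exactly φ(30) = 8 such elements.

Answer: 8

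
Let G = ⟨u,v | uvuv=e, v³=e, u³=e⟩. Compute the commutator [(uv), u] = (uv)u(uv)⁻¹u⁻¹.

[(uv), u] = (uv)·u·(uv)⁻¹·u⁻¹.
  (uv) · u = v²
  (v²) · (uv) = vu²
  (vu²) · (u²) = u²v²

Answer: u²v²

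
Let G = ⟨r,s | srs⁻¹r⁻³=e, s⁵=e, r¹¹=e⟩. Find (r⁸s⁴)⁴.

Compute successive powers of (r⁸s⁴), reducing at each step:
  (r⁸s⁴)²: (r⁸s⁴) · r⁸ = r⁷s⁴;   (r⁷s⁴) · s⁴ = r⁷s³
  (r⁸s⁴)³: (r⁷s³) · r⁸ = r³s³;   (r³s³) · s⁴ = r³s²
  (r⁸s⁴)⁴: (r³s²) · r⁸ = r⁹s²;   (r⁹s²) · s⁴ = r⁹s

Answer: r⁹s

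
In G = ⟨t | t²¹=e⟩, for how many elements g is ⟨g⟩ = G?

G is cyclic of order 21. An element generates G iff its order is 21, and a cyclic group of order 21 has exactly φ(21) = 12 such elements.

Answer: 12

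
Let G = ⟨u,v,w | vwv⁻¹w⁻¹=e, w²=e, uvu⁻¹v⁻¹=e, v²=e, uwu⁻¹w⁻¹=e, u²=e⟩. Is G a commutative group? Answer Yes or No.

Each pair of generators commutes: u·v = uv = v·u; u·w = uw = w·u; v·w = vw = w·v. Since the generators pairwise commute, every element of G commutes with every other, so G is abelian.

Answer: Yes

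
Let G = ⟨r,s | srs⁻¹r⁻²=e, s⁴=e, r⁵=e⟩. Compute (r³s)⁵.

Compute successive powers of (r³s), reducing at each step:
  (r³s)²: (r³s) · r³ = r⁴s;   (r⁴s) · s = r⁴s²
  (r³s)³: (r⁴s²) · r³ = rs²;   (rs²) · s = rs³
  (r³s)⁴: (rs³) · r³ = s³;   (s³) · s = e
  (r³s)⁵: e · r³ = r³;   (r³) · s = r³s

Answer: r³s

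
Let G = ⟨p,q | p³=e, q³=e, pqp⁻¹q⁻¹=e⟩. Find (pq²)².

Compute successive powers of (pq²), reducing at each step:
  (pq²)²: (pq²) · p = p²q²;   (p²q²) · q² = p²q

Answer: p²q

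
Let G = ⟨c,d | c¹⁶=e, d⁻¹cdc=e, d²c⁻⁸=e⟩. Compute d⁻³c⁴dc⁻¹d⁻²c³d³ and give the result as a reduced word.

Multiply left to right, reducing at each step:
  d · c⁴ = c⁴d⁻¹
  (c⁴d⁻¹) · d = c⁴
  (c⁴) · c⁻¹ = c³
  (c³) · d⁻² = c¹¹
  (c¹¹) · c³ = c¹⁴
  (c¹⁴) · d³ = c⁶d

Answer: c⁶d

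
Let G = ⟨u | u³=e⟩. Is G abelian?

G has a single generator, so G is cyclic and hence abelian.

Answer: Yes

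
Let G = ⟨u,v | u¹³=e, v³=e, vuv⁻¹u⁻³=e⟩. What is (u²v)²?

Compute successive powers of (u²v), reducing at each step:
  (u²v)²: (u²v) · u² = u⁸v;   (u⁸v) · v = u⁸v²

Answer: u⁸v²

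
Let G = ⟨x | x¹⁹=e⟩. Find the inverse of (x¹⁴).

The order of (x¹⁴) is 19 (smallest k with (x¹⁴)ᵏ = e), so (x¹⁴)⁻¹ = (x¹⁴)¹⁸ = x⁵.
Check: (x¹⁴) · (x⁵) → (x¹⁴) · x⁵ = e, giving e as required.

Answer: x⁵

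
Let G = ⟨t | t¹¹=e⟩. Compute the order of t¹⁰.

Compute successive powers until reaching e:
  (t¹⁰)¹ = t¹⁰, (t¹⁰)² = t⁹, (t¹⁰)³ = t⁸, (t¹⁰)⁴ = t⁷, (t¹⁰)⁵ = t⁶, (t¹⁰)⁶ = t⁵, (t¹⁰)⁷ = t⁴, (t¹⁰)⁸ = t³, (t¹⁰)⁹ = t², (t¹⁰)¹⁰ = t, (t¹⁰)¹¹ = e.
The smallest positive k with (t¹⁰)ᵏ = e is 11.

Answer: 11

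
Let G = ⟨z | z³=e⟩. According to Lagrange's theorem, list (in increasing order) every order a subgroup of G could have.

|G| = 3 = 3. By Lagrange's theorem the order of any subgroup divides 3; the divisors of 3 are 1, 3.

Answer: 1, 3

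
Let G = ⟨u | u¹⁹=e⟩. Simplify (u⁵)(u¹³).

Compute (u⁵) · (u¹³) by multiplying left to right and reducing via the relations at each step:
  (u⁵) · u¹³ = u¹⁸

Answer: u¹⁸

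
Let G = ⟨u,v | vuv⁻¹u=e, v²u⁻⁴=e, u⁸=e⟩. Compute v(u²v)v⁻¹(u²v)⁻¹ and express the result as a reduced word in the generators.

[v, (u²v)] = v·(u²v)·v⁻¹·(u²v)⁻¹.
  v · (u²v) = u²
  (u²) · (v⁻¹) = u²v⁻¹
  (u²v⁻¹) · (u²v⁻¹) = u⁴

Answer: u⁴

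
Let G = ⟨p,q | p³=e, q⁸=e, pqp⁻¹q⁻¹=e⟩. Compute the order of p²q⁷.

Compute successive powers until reaching e:
  (p²q⁷)¹ = p²q⁷, (p²q⁷)² = pq⁶, (p²q⁷)³ = q⁵, (p²q⁷)⁴ = p²q⁴, (p²q⁷)⁵ = pq³, (p²q⁷)⁶ = q², (p²q⁷)⁷ = p²q, (p²q⁷)⁸ = p, (p²q⁷)⁹ = q⁷, (p²q⁷)¹⁰ = p²q⁶, (p²q⁷)¹¹ = pq⁵, (p²q⁷)¹² = q⁴, (p²q⁷)¹³ = p²q³, (p²q⁷)¹⁴ = pq², (p²q⁷)¹⁵ = q, (p²q⁷)¹⁶ = p², (p²q⁷)¹⁷ = pq⁷, (p²q⁷)¹⁸ = q⁶, (p²q⁷)¹⁹ = p²q⁵, (p²q⁷)²⁰ = pq⁴, (p²q⁷)²¹ = q³, (p²q⁷)²² = p²q², (p²q⁷)²³ = pq, (p²q⁷)²⁴ = e.
The smallest positive k with (p²q⁷)ᵏ = e is 24.

Answer: 24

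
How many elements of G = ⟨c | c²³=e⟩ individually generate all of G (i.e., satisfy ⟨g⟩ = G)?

G is cyclic of order 23. An element generates G iff its order is 23, and a cyclic group of order 23 has exactly φ(23) = 22 such elements.

Answer: 22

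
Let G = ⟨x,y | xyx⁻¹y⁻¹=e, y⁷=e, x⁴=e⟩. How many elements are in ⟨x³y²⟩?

|⟨x³y²⟩| equals the order of x³y². Compute successive powers until reaching e:
  (x³y²)¹ = x³y², (x³y²)² = x²y⁴, (x³y²)³ = xy⁶, (x³y²)⁴ = y, (x³y²)⁵ = x³y³, (x³y²)⁶ = x²y⁵, (x³y²)⁷ = x, (x³y²)⁸ = y², (x³y²)⁹ = x³y⁴, (x³y²)¹⁰ = x²y⁶, (x³y²)¹¹ = xy, (x³y²)¹² = y³, (x³y²)¹³ = x³y⁵, (x³y²)¹⁴ = x², (x³y²)¹⁵ = xy², (x³y²)¹⁶ = y⁴, (x³y²)¹⁷ = x³y⁶, (x³y²)¹⁸ = x²y, (x³y²)¹⁹ = xy³, (x³y²)²⁰ = y⁵, (x³y²)²¹ = x³, (x³y²)²² = x²y², (x³y²)²³ = xy⁴, (x³y²)²⁴ = y⁶, (x³y²)²⁵ = x³y, (x³y²)²⁶ = x²y³, (x³y²)²⁷ = xy⁵, (x³y²)²⁸ = e.
The smallest positive k with (x³y²)ᵏ = e is 28, so |⟨x³y²⟩| = 28.

Answer: 28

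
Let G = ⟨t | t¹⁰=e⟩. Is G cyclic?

|G| = 10. The element t has order 10 (its powers give 10 distinct elements), so ⟨t⟩ = G and G is cyclic.

Answer: Yes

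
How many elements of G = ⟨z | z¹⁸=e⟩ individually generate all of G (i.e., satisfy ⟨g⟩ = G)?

G is cyclic of order 18. An element generates G iff its order is 18, and a cyclic group of order 18 has exactly φ(18) = 6 such elements.

Answer: 6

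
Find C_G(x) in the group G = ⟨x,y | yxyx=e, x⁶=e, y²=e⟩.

⟨x⟩ ⊆ C_G(x) since powers of x commute with x; so |C_G(x)| ≥ |⟨x⟩| = 6.
By orbit–stabilizer, |C_G(x)| = |G| / |conj. class of x| = 12 / 2 = 6.
The 6 elements commuting with x are {e, x, x², x³, x⁴, x⁵}.

Answer: {e, x, x², x³, x⁴, x⁵}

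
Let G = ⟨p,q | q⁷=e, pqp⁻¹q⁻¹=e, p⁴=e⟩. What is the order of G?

Enumerate words in the generators, reducing via the relations: the distinct elements are
  {e, p, q, pq, p², p³, q², q³, q⁴, q⁵, q⁶, pq², pq³, pq⁴, pq⁵, pq⁶, p²q, p³q, p²q², p²q³, p²q⁴, p²q⁵, p²q⁶, p³q², p³q³, p³q⁴, p³q⁵, p³q⁶}.
No further products give new elements, so |G| = 28.

Answer: 28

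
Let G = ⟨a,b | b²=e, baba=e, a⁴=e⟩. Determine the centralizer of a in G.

⟨a⟩ ⊆ C_G(a) since powers of a commute with a; so |C_G(a)| ≥ |⟨a⟩| = 4.
By orbit–stabilizer, |C_G(a)| = |G| / |conj. class of a| = 8 / 2 = 4.
The 4 elements commuting with a are {e, a, a², a³}.

Answer: {e, a, a², a³}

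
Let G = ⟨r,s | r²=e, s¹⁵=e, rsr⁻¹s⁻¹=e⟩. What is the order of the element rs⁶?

Compute successive powers until reaching e:
  (rs⁶)¹ = rs⁶, (rs⁶)² = s¹², (rs⁶)³ = rs³, (rs⁶)⁴ = s⁹, (rs⁶)⁵ = r, (rs⁶)⁶ = s⁶, (rs⁶)⁷ = rs¹², (rs⁶)⁸ = s³, (rs⁶)⁹ = rs⁹, (rs⁶)¹⁰ = e.
The smallest positive k with (rs⁶)ᵏ = e is 10.

Answer: 10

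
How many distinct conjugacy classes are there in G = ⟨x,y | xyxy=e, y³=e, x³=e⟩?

The conjugacy classes (representative and size) are:
  [e] (size 1), [yx²] (size 4), [y²x] (size 4), [x²y²] (size 3).
Class equation: 1 + 4 + 4 + 3 = 12 = |G|. So G has 4 conjugacy classes.

Answer: 4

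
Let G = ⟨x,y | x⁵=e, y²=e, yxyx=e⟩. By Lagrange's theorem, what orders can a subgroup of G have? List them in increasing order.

|G| = 10 = 2 · 5. By Lagrange's theorem the order of any subgroup divides 10; the divisors of 10 are 1, 2, 5, 10.

Answer: 1, 2, 5, 10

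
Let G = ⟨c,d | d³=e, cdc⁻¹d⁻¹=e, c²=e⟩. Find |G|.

Enumerate words in the generators, reducing via the relations: the distinct elements are
  {c, d, e, cd, d², cd²}.
No further products give new elements, so |G| = 6.

Answer: 6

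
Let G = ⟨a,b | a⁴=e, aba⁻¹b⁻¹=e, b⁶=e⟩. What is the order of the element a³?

Compute successive powers until reaching e:
  (a³)¹ = a³, (a³)² = a², (a³)³ = a, (a³)⁴ = e.
The smallest positive k with (a³)ᵏ = e is 4.

Answer: 4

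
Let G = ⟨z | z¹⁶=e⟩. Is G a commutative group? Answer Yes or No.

G has a single generator, so G is cyclic and hence abelian.

Answer: Yes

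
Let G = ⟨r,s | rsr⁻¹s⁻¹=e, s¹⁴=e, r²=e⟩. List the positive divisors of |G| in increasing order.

|G| = 28 = 2² · 7. By Lagrange's theorem the order of any subgroup divides 28; the divisors of 28 are 1, 2, 4, 7, 14, 28.

Answer: 1, 2, 4, 7, 14, 28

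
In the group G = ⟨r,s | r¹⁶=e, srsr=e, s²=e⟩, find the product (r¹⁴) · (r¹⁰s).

Compute (r¹⁴) · (r¹⁰s) by multiplying left to right and reducing via the relations at each step:
  (r¹⁴) · r¹⁰ = r⁸
  (r⁸) · s = r⁸s

Answer: r⁸s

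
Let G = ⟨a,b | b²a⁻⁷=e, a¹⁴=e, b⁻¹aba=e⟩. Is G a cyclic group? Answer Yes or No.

Every cyclic group is abelian. But a·b = ab while b·a = a⁶b⁻¹, so a·b ≠ b·a and G is not abelian. Hence G is not cyclic.

Answer: No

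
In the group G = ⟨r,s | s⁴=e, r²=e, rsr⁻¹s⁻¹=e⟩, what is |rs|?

Compute successive powers until reaching e:
  (rs)¹ = rs, (rs)² = s², (rs)³ = rs³, (rs)⁴ = e.
The smallest positive k with (rs)ᵏ = e is 4.

Answer: 4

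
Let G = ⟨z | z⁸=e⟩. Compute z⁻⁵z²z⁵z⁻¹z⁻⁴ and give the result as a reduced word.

Multiply left to right, reducing at each step:
  (z³) · z² = z⁵
  (z⁵) · z⁵ = z²
  (z²) · z⁻¹ = z
  z · z⁻⁴ = z⁵

Answer: z⁵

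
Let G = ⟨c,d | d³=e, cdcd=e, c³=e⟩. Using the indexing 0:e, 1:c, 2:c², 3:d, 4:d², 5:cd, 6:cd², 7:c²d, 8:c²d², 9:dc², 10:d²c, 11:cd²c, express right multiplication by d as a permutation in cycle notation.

(0 3 4)(1 5 6)(2 7 8)(9 11 10)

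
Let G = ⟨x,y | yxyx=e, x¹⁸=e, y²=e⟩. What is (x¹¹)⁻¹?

The order of (x¹¹) is 18 (smallest k with (x¹¹)ᵏ = e), so (x¹¹)⁻¹ = (x¹¹)¹⁷ = x⁷.
Check: (x¹¹) · (x⁷) → (x¹¹) · x⁷ = e, giving e as required.

Answer: x⁷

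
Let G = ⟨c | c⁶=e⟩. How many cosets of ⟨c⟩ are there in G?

First find ord(c) by computing successive powers:
  c¹ = c, c² = c², c³ = c³, c⁴ = c⁴, c⁵ = c⁵, c⁶ = e.
So |⟨c⟩| = ord(c) = 6. With |G| = 6, by Lagrange [G : ⟨c⟩] = 6/6 = 1.

Answer: 1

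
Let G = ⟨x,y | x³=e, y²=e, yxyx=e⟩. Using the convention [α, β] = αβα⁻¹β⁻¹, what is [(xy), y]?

[(xy), y] = (xy)·y·(xy)⁻¹·y⁻¹.
  (xy) · y = x
  x · (xy) = x²y
  (x²y) · y = x²

Answer: x²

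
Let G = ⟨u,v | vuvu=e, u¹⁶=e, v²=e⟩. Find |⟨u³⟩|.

|⟨u³⟩| equals the order of u³. Compute successive powers until reaching e:
  (u³)¹ = u³, (u³)² = u⁶, (u³)³ = u⁹, (u³)⁴ = u¹², (u³)⁵ = u¹⁵, (u³)⁶ = u², (u³)⁷ = u⁵, (u³)⁸ = u⁸, (u³)⁹ = u¹¹, (u³)¹⁰ = u¹⁴, (u³)¹¹ = u, (u³)¹² = u⁴, (u³)¹³ = u⁷, (u³)¹⁴ = u¹⁰, (u³)¹⁵ = u¹³, (u³)¹⁶ = e.
The smallest positive k with (u³)ᵏ = e is 16, so |⟨u³⟩| = 16.

Answer: 16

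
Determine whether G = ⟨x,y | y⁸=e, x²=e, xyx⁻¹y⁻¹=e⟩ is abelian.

Each pair of generators commutes: x·y = xy = y·x. Since the generators pairwise commute, every element of G commutes with every other, so G is abelian.

Answer: Yes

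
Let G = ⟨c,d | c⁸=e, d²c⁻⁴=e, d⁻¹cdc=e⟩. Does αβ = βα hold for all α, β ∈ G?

c·d = cd but d·c = c³d⁻¹, so c·d ≠ d·c and G is not abelian.

Answer: No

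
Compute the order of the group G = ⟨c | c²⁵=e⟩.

G is generated by a single element, so G is cyclic. The relator gives c²⁵ = e and no smaller power is forced to be e, so the 25 powers {c, e, c², c³, c⁴, c⁵, c⁶, c⁷, c⁸, c⁹, c²², c²³, c²¹, c²⁰, c²⁴, c¹², c¹³, c¹¹, c¹⁰, c¹⁴, c¹⁵, c¹⁶, c¹⁷, c¹⁸, c¹⁹} are distinct. Hence |G| = 25.

Answer: 25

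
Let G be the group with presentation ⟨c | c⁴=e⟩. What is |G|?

G is generated by a single element, so G is cyclic. The relator gives c⁴ = e and no smaller power is forced to be e, so the 4 powers {c, e, c², c³} are distinct. Hence |G| = 4.

Answer: 4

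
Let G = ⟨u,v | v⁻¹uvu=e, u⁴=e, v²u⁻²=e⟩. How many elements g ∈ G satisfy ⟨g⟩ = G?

⟨g⟩ = G would require ord(g) = |G| = 8, but the maximum element order in G is 4 < 8. So G is not cyclic and no single element generates it: the count is 0.

Answer: 0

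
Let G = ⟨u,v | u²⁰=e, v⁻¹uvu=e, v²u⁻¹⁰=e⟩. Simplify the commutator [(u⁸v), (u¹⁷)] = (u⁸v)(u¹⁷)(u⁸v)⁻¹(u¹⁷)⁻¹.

[(u⁸v), (u¹⁷)] = (u⁸v)·(u¹⁷)·(u⁸v)⁻¹·(u¹⁷)⁻¹.
  (u⁸v) · (u¹⁷) = uv⁻¹
  (uv⁻¹) · (u⁸v⁻¹) = u³
  (u³) · (u³) = u⁶

Answer: u⁶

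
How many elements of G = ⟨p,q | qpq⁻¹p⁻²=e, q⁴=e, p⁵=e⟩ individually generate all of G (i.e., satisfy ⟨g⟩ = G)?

⟨g⟩ = G would require ord(g) = |G| = 20, but the maximum element order in G is 5 < 20. So G is not cyclic and no single element generates it: the count is 0.

Answer: 0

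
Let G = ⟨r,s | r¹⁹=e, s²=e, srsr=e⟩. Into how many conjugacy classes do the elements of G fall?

The conjugacy classes (representative and size) are:
  [e] (size 1), [r¹⁸] (size 2), [r²] (size 2), [r¹⁶] (size 2), [r⁴] (size 2), [r¹⁴] (size 2), [r¹³] (size 2), [r¹²] (size 2), [r⁸] (size 2), [r⁹] (size 2), [s] (size 19).
Class equation: 1 + 2 + 2 + 2 + 2 + 2 + 2 + 2 + 2 + 2 + 19 = 38 = |G|. So G has 11 conjugacy classes.

Answer: 11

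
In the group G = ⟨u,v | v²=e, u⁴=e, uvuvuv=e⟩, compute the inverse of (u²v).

The order of (u²v) is 4 (smallest k with (u²v)ᵏ = e), so (u²v)⁻¹ = (u²v)³ = vu².
Check: (u²v) · (vu²) → (u²v) · v = u²;   (u²) · u² = e, giving e as required.

Answer: vu²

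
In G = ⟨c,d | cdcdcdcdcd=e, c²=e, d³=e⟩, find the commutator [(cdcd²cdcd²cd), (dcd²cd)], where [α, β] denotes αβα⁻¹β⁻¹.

[(cdcd²cdcd²cd), (dcd²cd)] = (cdcd²cdcd²cd)·(dcd²cd)·(cdcd²cdcd²cd)⁻¹·(dcd²cd)⁻¹.
  (cdcd²cdcd²cd) · (dcd²cd) = cd²cdc
  (cd²cdc) · (cdcd²cdcd²cd) = d²cdcd²
  (d²cdcd²) · (d²cdcd²) = dcd

Answer: dcd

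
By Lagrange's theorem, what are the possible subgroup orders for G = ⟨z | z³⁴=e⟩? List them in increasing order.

|G| = 34 = 2 · 17. By Lagrange's theorem the order of any subgroup divides 34; the divisors of 34 are 1, 2, 17, 34.

Answer: 1, 2, 17, 34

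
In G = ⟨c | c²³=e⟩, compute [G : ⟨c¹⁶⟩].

First find ord(c¹⁶) by computing successive powers:
  (c¹⁶)¹ = c¹⁶, (c¹⁶)² = c⁹, (c¹⁶)³ = c², (c¹⁶)⁴ = c¹⁸, (c¹⁶)⁵ = c¹¹, (c¹⁶)⁶ = c⁴, (c¹⁶)⁷ = c²⁰, (c¹⁶)⁸ = c¹³, (c¹⁶)⁹ = c⁶, (c¹⁶)¹⁰ = c²², (c¹⁶)¹¹ = c¹⁵, (c¹⁶)¹² = c⁸, (c¹⁶)¹³ = c, (c¹⁶)¹⁴ = c¹⁷, (c¹⁶)¹⁵ = c¹⁰, (c¹⁶)¹⁶ = c³, (c¹⁶)¹⁷ = c¹⁹, (c¹⁶)¹⁸ = c¹², (c¹⁶)¹⁹ = c⁵, (c¹⁶)²⁰ = c²¹, (c¹⁶)²¹ = c¹⁴, (c¹⁶)²² = c⁷, (c¹⁶)²³ = e.
So |⟨c¹⁶⟩| = ord(c¹⁶) = 23. With |G| = 23, by Lagrange [G : ⟨c¹⁶⟩] = 23/23 = 1.

Answer: 1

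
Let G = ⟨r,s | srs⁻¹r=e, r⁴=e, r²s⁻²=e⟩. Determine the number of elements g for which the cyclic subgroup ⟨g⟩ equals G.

⟨g⟩ = G would require ord(g) = |G| = 8, but the maximum element order in G is 4 < 8. So G is not cyclic and no single element generates it: the count is 0.

Answer: 0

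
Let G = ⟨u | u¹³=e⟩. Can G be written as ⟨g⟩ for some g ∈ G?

|G| = 13. The element u has order 13 (its powers give 13 distinct elements), so ⟨u⟩ = G and G is cyclic.

Answer: Yes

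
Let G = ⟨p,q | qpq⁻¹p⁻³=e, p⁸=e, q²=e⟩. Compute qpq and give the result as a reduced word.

Multiply left to right, reducing at each step:
  q · p = p³q
  (p³q) · q = p³

Answer: p³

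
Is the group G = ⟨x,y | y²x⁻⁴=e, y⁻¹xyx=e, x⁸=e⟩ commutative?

x·y = xy but y·x = x³y⁻¹, so x·y ≠ y·x and G is not abelian.

Answer: No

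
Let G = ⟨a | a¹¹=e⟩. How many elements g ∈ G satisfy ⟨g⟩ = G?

G is cyclic of order 11. An element generates G iff its order is 11, and a cyclic group of order 11 has exactly φ(11) = 10 such elements.

Answer: 10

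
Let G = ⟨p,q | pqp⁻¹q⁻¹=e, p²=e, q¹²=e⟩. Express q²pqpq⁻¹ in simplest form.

Multiply left to right, reducing at each step:
  (q²) · p = pq²
  (pq²) · q = pq³
  (pq³) · p = q³
  (q³) · q⁻¹ = q²

Answer: q²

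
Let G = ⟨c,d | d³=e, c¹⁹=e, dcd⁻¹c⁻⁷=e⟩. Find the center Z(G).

An element z ∈ Z(G) iff z commutes with every generator.
For example e is central: e·c = c = c·e; e·d = d = d·e.
Whereas c ∉ Z(G) since c·d = cd ≠ c⁷d = d·c.
Checking each of the 57 elements this way gives Z(G) = {e}, of order 1.

Answer: {e}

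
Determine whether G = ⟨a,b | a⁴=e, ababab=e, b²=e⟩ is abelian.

a·b = ab but b·a = ba, so a·b ≠ b·a and G is not abelian.

Answer: No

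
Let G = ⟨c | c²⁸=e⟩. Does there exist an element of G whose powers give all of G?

|G| = 28. The element c has order 28 (its powers give 28 distinct elements), so ⟨c⟩ = G and G is cyclic.

Answer: Yes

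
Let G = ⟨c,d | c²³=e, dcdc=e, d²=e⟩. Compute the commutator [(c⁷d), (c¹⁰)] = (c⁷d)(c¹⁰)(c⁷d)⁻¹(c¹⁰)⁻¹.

[(c⁷d), (c¹⁰)] = (c⁷d)·(c¹⁰)·(c⁷d)⁻¹·(c¹⁰)⁻¹.
  (c⁷d) · (c¹⁰) = c²⁰d
  (c²⁰d) · (c⁷d) = c¹³
  (c¹³) · (c¹³) = c³

Answer: c³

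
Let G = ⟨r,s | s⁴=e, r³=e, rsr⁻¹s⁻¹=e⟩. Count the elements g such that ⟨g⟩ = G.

G is cyclic of order 12. An element generates G iff its order is 12, and a cyclic group of order 12 has exactly φ(12) = 4 such elements.

Answer: 4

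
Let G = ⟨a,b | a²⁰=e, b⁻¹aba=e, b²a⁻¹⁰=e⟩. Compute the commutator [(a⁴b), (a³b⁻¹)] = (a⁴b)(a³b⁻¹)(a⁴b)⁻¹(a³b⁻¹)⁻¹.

[(a⁴b), (a³b⁻¹)] = (a⁴b)·(a³b⁻¹)·(a⁴b)⁻¹·(a³b⁻¹)⁻¹.
  (a⁴b) · (a³b⁻¹) = a
  a · (a⁴b⁻¹) = a⁵b⁻¹
  (a⁵b⁻¹) · (a³b) = a²

Answer: a²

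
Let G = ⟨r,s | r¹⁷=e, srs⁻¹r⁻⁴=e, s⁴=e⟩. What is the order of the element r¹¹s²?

Compute successive powers until reaching e:
  (r¹¹s²)¹ = r¹¹s², (r¹¹s²)² = e.
The smallest positive k with (r¹¹s²)ᵏ = e is 2.

Answer: 2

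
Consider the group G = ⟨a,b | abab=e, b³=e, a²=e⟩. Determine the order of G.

Enumerate words in the generators, reducing via the relations: the distinct elements are
  {a, b, e, ab, b², ab²}.
No further products give new elements, so |G| = 6.

Answer: 6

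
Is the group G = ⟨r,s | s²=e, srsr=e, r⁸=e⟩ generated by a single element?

Every cyclic group is abelian. But r·s = rs while s·r = r⁷s, so r·s ≠ s·r and G is not abelian. Hence G is not cyclic.

Answer: No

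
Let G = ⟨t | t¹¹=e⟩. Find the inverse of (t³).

The order of (t³) is 11 (smallest k with (t³)ᵏ = e), so (t³)⁻¹ = (t³)¹⁰ = t⁸.
Check: (t³) · (t⁸) → (t³) · t⁸ = e, giving e as required.

Answer: t⁸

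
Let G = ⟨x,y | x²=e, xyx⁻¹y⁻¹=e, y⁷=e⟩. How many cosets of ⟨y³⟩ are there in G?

First find ord(y³) by computing successive powers:
  (y³)¹ = y³, (y³)² = y⁶, (y³)³ = y², (y³)⁴ = y⁵, (y³)⁵ = y, (y³)⁶ = y⁴, (y³)⁷ = e.
So |⟨y³⟩| = ord(y³) = 7. With |G| = 14, by Lagrange [G : ⟨y³⟩] = 14/7 = 2.

Answer: 2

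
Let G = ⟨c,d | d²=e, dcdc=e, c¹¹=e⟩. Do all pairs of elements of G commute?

c·d = cd but d·c = c¹⁰d, so c·d ≠ d·c and G is not abelian.

Answer: No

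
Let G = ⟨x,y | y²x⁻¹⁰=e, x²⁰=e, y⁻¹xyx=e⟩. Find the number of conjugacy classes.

The conjugacy classes (representative and size) are:
  [e] (size 1), [x] (size 2), [x²] (size 2), [x³] (size 2), [x⁴] (size 2), [x⁵] (size 2), [x¹⁴] (size 2), [x⁷] (size 2), [x⁸] (size 2), [x¹¹] (size 2), [x¹⁰] (size 1), [x²y⁻¹] (size 10), [x⁹y] (size 10).
Class equation: 1 + 2 + 2 + 2 + 2 + 2 + 2 + 2 + 2 + 2 + 1 + 10 + 10 = 40 = |G|. So G has 13 conjugacy classes.

Answer: 13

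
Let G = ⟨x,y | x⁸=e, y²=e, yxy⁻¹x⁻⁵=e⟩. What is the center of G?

An element z ∈ Z(G) iff z commutes with every generator.
For example x² is central: (x²)·x = x³ = x·(x²); (x²)·y = x²y = y·(x²).
Whereas x ∉ Z(G) since x·y = xy ≠ x⁵y = y·x.
Checking each of the 16 elements this way gives Z(G) = {e, x², x⁴, x⁶}, of order 4.

Answer: {e, x², x⁴, x⁶}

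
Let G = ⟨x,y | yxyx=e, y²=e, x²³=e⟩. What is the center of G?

An element z ∈ Z(G) iff z commutes with every generator.
For example e is central: e·x = x = x·e; e·y = y = y·e.
Whereas x ∉ Z(G) since x·y = xy ≠ x²²y = y·x.
Checking each of the 46 elements this way gives Z(G) = {e}, of order 1.

Answer: {e}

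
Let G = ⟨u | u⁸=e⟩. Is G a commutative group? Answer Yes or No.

G has a single generator, so G is cyclic and hence abelian.

Answer: Yes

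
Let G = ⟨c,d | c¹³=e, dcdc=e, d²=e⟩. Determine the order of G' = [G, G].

G' = [G, G] is generated by all commutators. The generator-pair commutators are: [c, d] = c².
The subgroup they normally generate is {e, c, c², c³, c⁴, c⁵, c⁶, c⁷, c⁸, c⁹, c¹⁰, c¹¹, c¹²}, of order 13.
Check: |G/G'| = 26/13 = 2 is the order of the abelianisation.

Answer: 13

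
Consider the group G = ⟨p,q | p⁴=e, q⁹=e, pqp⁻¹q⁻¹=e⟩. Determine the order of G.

Enumerate words in the generators, reducing via the relations: the distinct elements are
  {e, p, q, pq, p², p³, q², q³, q⁴, q⁵, q⁶, q⁷, q⁸, pq², pq³, pq⁴, pq⁵, pq⁶, pq⁷, pq⁸, p²q, p³q, p²q², p²q³, p²q⁴, p²q⁵, p²q⁶, p²q⁷, p²q⁸, p³q², p³q³, p³q⁴, p³q⁵, p³q⁶, p³q⁷, p³q⁸}.
No further products give new elements, so |G| = 36.

Answer: 36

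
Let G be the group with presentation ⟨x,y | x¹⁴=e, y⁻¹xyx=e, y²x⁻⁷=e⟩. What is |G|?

Enumerate words in the generators, reducing via the relations: the distinct elements are
  {e, x, y, xy, x², x³, x⁴, x⁵, x⁶, x⁷, x⁸, x⁹, x²y, x³y, x¹², x¹³, x¹¹, x¹⁰, x⁴y, x⁵y, x⁶y, y⁻¹, xy⁻¹, x²y⁻¹, x³y⁻¹, x⁴y⁻¹, x⁵y⁻¹, x⁶y⁻¹}.
No further products give new elements, so |G| = 28.

Answer: 28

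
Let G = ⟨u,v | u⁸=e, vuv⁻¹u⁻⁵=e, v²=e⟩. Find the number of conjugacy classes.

The conjugacy classes (representative and size) are:
  [e] (size 1), [u⁵] (size 2), [u²] (size 1), [u⁷] (size 2), [u⁴] (size 1), [u⁶] (size 1), [v] (size 2), [u⁵v] (size 2), [u²v] (size 2), [u³v] (size 2).
Class equation: 1 + 2 + 1 + 2 + 1 + 1 + 2 + 2 + 2 + 2 = 16 = |G|. So G has 10 conjugacy classes.

Answer: 10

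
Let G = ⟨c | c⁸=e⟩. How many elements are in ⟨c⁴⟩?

|⟨c⁴⟩| equals the order of c⁴. Compute successive powers until reaching e:
  (c⁴)¹ = c⁴, (c⁴)² = e.
The smallest positive k with (c⁴)ᵏ = e is 2, so |⟨c⁴⟩| = 2.

Answer: 2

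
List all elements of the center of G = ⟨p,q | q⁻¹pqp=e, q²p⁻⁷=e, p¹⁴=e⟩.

An element z ∈ Z(G) iff z commutes with every generator.
For example p⁷ is central: (p⁷)·p = p⁸ = p·(p⁷); (p⁷)·q = q⁻¹ = q·(p⁷).
Whereas p ∉ Z(G) since p·q = pq ≠ p⁶q⁻¹ = q·p.
Checking each of the 28 elements this way gives Z(G) = {e, p⁷}, of order 2.

Answer: {e, p⁷}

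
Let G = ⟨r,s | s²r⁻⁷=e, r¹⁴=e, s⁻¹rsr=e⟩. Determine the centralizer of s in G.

⟨s⟩ ⊆ C_G(s) since powers of s commute with s; so |C_G(s)| ≥ |⟨s⟩| = 4.
By orbit–stabilizer, |C_G(s)| = |G| / |conj. class of s| = 28 / 7 = 4.
The 4 elements commuting with s are {e, r⁷, s, s⁻¹}.

Answer: {e, r⁷, s, s⁻¹}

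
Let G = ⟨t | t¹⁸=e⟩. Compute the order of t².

Compute successive powers until reaching e:
  (t²)¹ = t², (t²)² = t⁴, (t²)³ = t⁶, (t²)⁴ = t⁸, (t²)⁵ = t¹⁰, (t²)⁶ = t¹², (t²)⁷ = t¹⁴, (t²)⁸ = t¹⁶, (t²)⁹ = e.
The smallest positive k with (t²)ᵏ = e is 9.

Answer: 9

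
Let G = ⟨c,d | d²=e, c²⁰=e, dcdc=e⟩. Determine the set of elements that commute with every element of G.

An element z ∈ Z(G) iff z commutes with every generator.
For example c¹⁰ is central: (c¹⁰)·c = c¹¹ = c·(c¹⁰); (c¹⁰)·d = c¹⁰d = d·(c¹⁰).
Whereas c ∉ Z(G) since c·d = cd ≠ c¹⁹d = d·c.
Checking each of the 40 elements this way gives Z(G) = {e, c¹⁰}, of order 2.

Answer: {e, c¹⁰}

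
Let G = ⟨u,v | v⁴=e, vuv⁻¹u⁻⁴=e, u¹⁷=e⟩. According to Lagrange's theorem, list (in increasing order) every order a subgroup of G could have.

|G| = 68 = 2² · 17. By Lagrange's theorem the order of any subgroup divides 68; the divisors of 68 are 1, 2, 4, 17, 34, 68.

Answer: 1, 2, 4, 17, 34, 68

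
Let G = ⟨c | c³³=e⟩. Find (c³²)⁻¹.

The order of (c³²) is 33 (smallest k with (c³²)ᵏ = e), so (c³²)⁻¹ = (c³²)³² = c.
Check: (c³²) · c → (c³²) · c = e, giving e as required.

Answer: c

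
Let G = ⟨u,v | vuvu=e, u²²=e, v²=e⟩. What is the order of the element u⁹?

Compute successive powers until reaching e:
  (u⁹)¹ = u⁹, (u⁹)² = u¹⁸, (u⁹)³ = u⁵, (u⁹)⁴ = u¹⁴, (u⁹)⁵ = u, (u⁹)⁶ = u¹⁰, (u⁹)⁷ = u¹⁹, (u⁹)⁸ = u⁶, (u⁹)⁹ = u¹⁵, (u⁹)¹⁰ = u², (u⁹)¹¹ = u¹¹, (u⁹)¹² = u²⁰, (u⁹)¹³ = u⁷, (u⁹)¹⁴ = u¹⁶, (u⁹)¹⁵ = u³, (u⁹)¹⁶ = u¹², (u⁹)¹⁷ = u²¹, (u⁹)¹⁸ = u⁸, (u⁹)¹⁹ = u¹⁷, (u⁹)²⁰ = u⁴, (u⁹)²¹ = u¹³, (u⁹)²² = e.
The smallest positive k with (u⁹)ᵏ = e is 22.

Answer: 22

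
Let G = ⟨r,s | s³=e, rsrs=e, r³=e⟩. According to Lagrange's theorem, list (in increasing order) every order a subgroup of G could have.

|G| = 12 = 2² · 3. By Lagrange's theorem the order of any subgroup divides 12; the divisors of 12 are 1, 2, 3, 4, 6, 12.

Answer: 1, 2, 3, 4, 6, 12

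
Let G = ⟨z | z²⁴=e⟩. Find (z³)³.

Compute successive powers of (z³), reducing at each step:
  (z³)²: (z³) · z³ = z⁶
  (z³)³: (z⁶) · z³ = z⁹

Answer: z⁹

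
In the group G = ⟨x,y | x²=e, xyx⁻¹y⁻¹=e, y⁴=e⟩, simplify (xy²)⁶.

Compute successive powers of (xy²), reducing at each step:
  (xy²)²: (xy²) · x = y²;   (y²) · y² = e
  (xy²)³: e · x = x;   x · y² = xy²
  (xy²)⁴: (xy²) · x = y²;   (y²) · y² = e
  (xy²)⁵: e · x = x;   x · y² = xy²
  (xy²)⁶: (xy²) · x = y²;   (y²) · y² = e

Answer: e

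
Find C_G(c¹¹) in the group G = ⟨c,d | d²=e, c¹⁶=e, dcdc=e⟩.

⟨c¹¹⟩ ⊆ C_G(c¹¹) since powers of c¹¹ commute with c¹¹; so |C_G(c¹¹)| ≥ |⟨c¹¹⟩| = 16.
By orbit–stabilizer, |C_G(c¹¹)| = |G| / |conj. class of c¹¹| = 32 / 2 = 16.
The 16 elements commuting with c¹¹ are {e, c, c², c³, c⁴, c⁵, c⁶, c⁷, c⁸, c⁹, c¹⁰, c¹¹, c¹², c¹³, c¹⁴, c¹⁵}.

Answer: {e, c, c², c³, c⁴, c⁵, c⁶, c⁷, c⁸, c⁹, c¹⁰, c¹¹, c¹², c¹³, c¹⁴, c¹⁵}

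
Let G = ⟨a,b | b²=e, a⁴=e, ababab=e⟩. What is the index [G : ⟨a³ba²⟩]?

First find ord(a³ba²) by computing successive powers:
  (a³ba²)¹ = a³ba², (a³ba²)² = a²ba, (a³ba²)³ = e.
So |⟨a³ba²⟩| = ord(a³ba²) = 3. With |G| = 24, by Lagrange [G : ⟨a³ba²⟩] = 24/3 = 8.

Answer: 8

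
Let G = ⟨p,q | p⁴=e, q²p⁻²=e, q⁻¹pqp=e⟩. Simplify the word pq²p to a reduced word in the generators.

Multiply left to right, reducing at each step:
  p · q² = p³
  (p³) · p = e

Answer: e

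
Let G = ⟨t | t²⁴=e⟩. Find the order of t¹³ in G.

Compute successive powers until reaching e:
  (t¹³)¹ = t¹³, (t¹³)² = t², (t¹³)³ = t¹⁵, (t¹³)⁴ = t⁴, (t¹³)⁵ = t¹⁷, (t¹³)⁶ = t⁶, (t¹³)⁷ = t¹⁹, (t¹³)⁸ = t⁸, (t¹³)⁹ = t²¹, (t¹³)¹⁰ = t¹⁰, (t¹³)¹¹ = t²³, (t¹³)¹² = t¹², (t¹³)¹³ = t, (t¹³)¹⁴ = t¹⁴, (t¹³)¹⁵ = t³, (t¹³)¹⁶ = t¹⁶, (t¹³)¹⁷ = t⁵, (t¹³)¹⁸ = t¹⁸, (t¹³)¹⁹ = t⁷, (t¹³)²⁰ = t²⁰, (t¹³)²¹ = t⁹, (t¹³)²² = t²², (t¹³)²³ = t¹¹, (t¹³)²⁴ = e.
The smallest positive k with (t¹³)ᵏ = e is 24.

Answer: 24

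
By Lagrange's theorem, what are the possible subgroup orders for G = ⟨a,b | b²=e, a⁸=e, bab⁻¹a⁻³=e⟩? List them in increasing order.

|G| = 16 = 2⁴. By Lagrange's theorem the order of any subgroup divides 16; the divisors of 16 are 1, 2, 4, 8, 16.

Answer: 1, 2, 4, 8, 16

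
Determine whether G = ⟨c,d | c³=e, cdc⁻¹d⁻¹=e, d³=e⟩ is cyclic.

|G| = 9, but the maximum element order in G is 3 < 9. No single element generates all of G, so G is not cyclic.

Answer: No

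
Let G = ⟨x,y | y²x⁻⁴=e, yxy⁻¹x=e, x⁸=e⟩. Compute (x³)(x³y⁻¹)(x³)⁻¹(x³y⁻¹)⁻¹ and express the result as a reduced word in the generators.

[(x³), (x³y⁻¹)] = (x³)·(x³y⁻¹)·(x³)⁻¹·(x³y⁻¹)⁻¹.
  (x³) · (x³y⁻¹) = x²y
  (x²y) · (x⁵) = xy⁻¹
  (xy⁻¹) · (x³y) = x⁶

Answer: x⁶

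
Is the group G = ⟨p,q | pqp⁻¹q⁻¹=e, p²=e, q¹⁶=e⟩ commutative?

Each pair of generators commutes: p·q = pq = q·p. Since the generators pairwise commute, every element of G commutes with every other, so G is abelian.

Answer: Yes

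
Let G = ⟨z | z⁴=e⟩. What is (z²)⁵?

Compute successive powers of (z²), reducing at each step:
  (z²)²: (z²) · z² = e
  (z²)³: e · z² = z²
  (z²)⁴: (z²) · z² = e
  (z²)⁵: e · z² = z²

Answer: z²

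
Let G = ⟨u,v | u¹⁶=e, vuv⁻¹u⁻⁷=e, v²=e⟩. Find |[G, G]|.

G' = [G, G] is generated by all commutators. The generator-pair commutators are: [u, v] = u¹⁰.
The subgroup they normally generate is {e, u², u⁴, u⁶, u⁸, u¹⁰, u¹², u¹⁴}, of order 8.
Check: |G/G'| = 32/8 = 4 is the order of the abelianisation.

Answer: 8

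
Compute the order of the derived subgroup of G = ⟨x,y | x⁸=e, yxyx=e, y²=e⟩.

G' = [G, G] is generated by all commutators. The generator-pair commutators are: [x, y] = x².
The subgroup they normally generate is {e, x², x⁴, x⁶}, of order 4.
Check: |G/G'| = 16/4 = 4 is the order of the abelianisation.

Answer: 4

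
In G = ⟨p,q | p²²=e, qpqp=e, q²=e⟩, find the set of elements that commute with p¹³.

⟨p¹³⟩ ⊆ C_G(p¹³) since powers of p¹³ commute with p¹³; so |C_G(p¹³)| ≥ |⟨p¹³⟩| = 22.
By orbit–stabilizer, |C_G(p¹³)| = |G| / |conj. class of p¹³| = 44 / 2 = 22.
The 22 elements commuting with p¹³ are {e, p, p², p³, p⁴, p⁵, p⁶, p⁷, p⁸, p⁹, p¹⁰, p¹¹, p¹², p¹³, p¹⁴, p¹⁵, p¹⁶, p¹⁷, p¹⁸, p¹⁹, p²⁰, p²¹}.

Answer: {e, p, p², p³, p⁴, p⁵, p⁶, p⁷, p⁸, p⁹, p¹⁰, p¹¹, p¹², p¹³, p¹⁴, p¹⁵, p¹⁶, p¹⁷, p¹⁸, p¹⁹, p²⁰, p²¹}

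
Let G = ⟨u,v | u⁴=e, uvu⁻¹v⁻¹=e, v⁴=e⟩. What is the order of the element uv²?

Compute successive powers until reaching e:
  (uv²)¹ = uv², (uv²)² = u², (uv²)³ = u³v², (uv²)⁴ = e.
The smallest positive k with (uv²)ᵏ = e is 4.

Answer: 4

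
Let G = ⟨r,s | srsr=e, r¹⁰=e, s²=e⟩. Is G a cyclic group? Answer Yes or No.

Every cyclic group is abelian. But r·s = rs while s·r = r⁹s, so r·s ≠ s·r and G is not abelian. Hence G is not cyclic.

Answer: No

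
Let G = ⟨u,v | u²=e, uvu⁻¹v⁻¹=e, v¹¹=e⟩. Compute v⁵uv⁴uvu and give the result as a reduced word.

Multiply left to right, reducing at each step:
  (v⁵) · u = uv⁵
  (uv⁵) · v⁴ = uv⁹
  (uv⁹) · u = v⁹
  (v⁹) · v = v¹⁰
  (v¹⁰) · u = uv¹⁰

Answer: uv¹⁰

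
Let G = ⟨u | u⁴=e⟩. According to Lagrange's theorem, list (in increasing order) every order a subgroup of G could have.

|G| = 4 = 2². By Lagrange's theorem the order of any subgroup divides 4; the divisors of 4 are 1, 2, 4.

Answer: 1, 2, 4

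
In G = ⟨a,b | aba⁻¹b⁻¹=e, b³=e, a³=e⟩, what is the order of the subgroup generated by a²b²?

|⟨a²b²⟩| equals the order of a²b². Compute successive powers until reaching e:
  (a²b²)¹ = a²b², (a²b²)² = ab, (a²b²)³ = e.
The smallest positive k with (a²b²)ᵏ = e is 3, so |⟨a²b²⟩| = 3.

Answer: 3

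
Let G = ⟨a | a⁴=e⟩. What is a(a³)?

Compute a · (a³) by multiplying left to right and reducing via the relations at each step:
  a · a³ = e

Answer: e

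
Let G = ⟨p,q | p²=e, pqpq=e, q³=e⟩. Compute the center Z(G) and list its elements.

An element z ∈ Z(G) iff z commutes with every generator.
For example e is central: e·p = p = p·e; e·q = q = q·e.
Whereas p ∉ Z(G) since p·q = pq ≠ pq² = q·p.
Checking each of the 6 elements this way gives Z(G) = {e}, of order 1.

Answer: {e}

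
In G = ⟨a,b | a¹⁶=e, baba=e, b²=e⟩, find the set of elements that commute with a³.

⟨a³⟩ ⊆ C_G(a³) since powers of a³ commute with a³; so |C_G(a³)| ≥ |⟨a³⟩| = 16.
By orbit–stabilizer, |C_G(a³)| = |G| / |conj. class of a³| = 32 / 2 = 16.
The 16 elements commuting with a³ are {e, a, a², a³, a⁴, a⁵, a⁶, a⁷, a⁸, a⁹, a¹⁰, a¹¹, a¹², a¹³, a¹⁴, a¹⁵}.

Answer: {e, a, a², a³, a⁴, a⁵, a⁶, a⁷, a⁸, a⁹, a¹⁰, a¹¹, a¹², a¹³, a¹⁴, a¹⁵}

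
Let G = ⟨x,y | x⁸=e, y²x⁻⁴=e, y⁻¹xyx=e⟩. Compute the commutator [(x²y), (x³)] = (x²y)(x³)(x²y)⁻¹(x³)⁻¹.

[(x²y), (x³)] = (x²y)·(x³)·(x²y)⁻¹·(x³)⁻¹.
  (x²y) · (x³) = x³y⁻¹
  (x³y⁻¹) · (x²y⁻¹) = x⁵
  (x⁵) · (x⁵) = x²

Answer: x²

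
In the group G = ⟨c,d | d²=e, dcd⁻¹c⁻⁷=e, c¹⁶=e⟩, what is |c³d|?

Compute successive powers until reaching e:
  (c³d)¹ = c³d, (c³d)² = c⁸, (c³d)³ = c¹¹d, (c³d)⁴ = e.
The smallest positive k with (c³d)ᵏ = e is 4.

Answer: 4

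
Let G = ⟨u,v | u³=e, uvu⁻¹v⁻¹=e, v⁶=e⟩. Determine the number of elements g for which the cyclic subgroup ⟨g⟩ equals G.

⟨g⟩ = G would require ord(g) = |G| = 18, but the maximum element order in G is 6 < 18. So G is not cyclic and no single element generates it: the count is 0.

Answer: 0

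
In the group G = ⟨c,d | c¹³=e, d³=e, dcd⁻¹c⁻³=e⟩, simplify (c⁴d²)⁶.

Compute successive powers of (c⁴d²), reducing at each step:
  (c⁴d²)²: (c⁴d²) · c⁴ = cd²;   (cd²) · d² = cd
  (c⁴d²)³: (cd) · c⁴ = d;   d · d² = e
  (c⁴d²)⁴: e · c⁴ = c⁴;   (c⁴) · d² = c⁴d²
  (c⁴d²)⁵: (c⁴d²) · c⁴ = cd²;   (cd²) · d² = cd
  (c⁴d²)⁶: (cd) · c⁴ = d;   d · d² = e

Answer: e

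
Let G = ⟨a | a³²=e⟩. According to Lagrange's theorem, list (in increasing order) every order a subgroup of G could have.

|G| = 32 = 2⁵. By Lagrange's theorem the order of any subgroup divides 32; the divisors of 32 are 1, 2, 4, 8, 16, 32.

Answer: 1, 2, 4, 8, 16, 32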